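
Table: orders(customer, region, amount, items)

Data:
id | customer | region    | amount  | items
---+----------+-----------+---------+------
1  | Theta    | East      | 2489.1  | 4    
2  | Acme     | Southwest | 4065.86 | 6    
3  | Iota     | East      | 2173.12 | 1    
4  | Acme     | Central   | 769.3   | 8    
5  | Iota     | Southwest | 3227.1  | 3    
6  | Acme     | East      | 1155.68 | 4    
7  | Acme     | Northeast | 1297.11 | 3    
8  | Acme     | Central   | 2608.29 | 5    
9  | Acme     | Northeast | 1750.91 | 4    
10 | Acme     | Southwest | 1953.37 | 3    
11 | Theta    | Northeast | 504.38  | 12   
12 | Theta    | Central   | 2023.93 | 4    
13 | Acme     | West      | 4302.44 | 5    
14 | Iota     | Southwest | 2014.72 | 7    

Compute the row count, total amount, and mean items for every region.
SELECT region,
       COUNT(*) as cnt,
       SUM(amount) as total_amount,
       AVG(items) as avg_items
FROM orders
GROUP BY region

Result:
  Central: 3 records, 5401.52 total amount, 5.67 avg items
  East: 3 records, 5817.90 total amount, 3.00 avg items
  Northeast: 3 records, 3552.40 total amount, 6.33 avg items
  Southwest: 4 records, 11261.05 total amount, 4.75 avg items
  West: 1 records, 4302.44 total amount, 5.00 avg items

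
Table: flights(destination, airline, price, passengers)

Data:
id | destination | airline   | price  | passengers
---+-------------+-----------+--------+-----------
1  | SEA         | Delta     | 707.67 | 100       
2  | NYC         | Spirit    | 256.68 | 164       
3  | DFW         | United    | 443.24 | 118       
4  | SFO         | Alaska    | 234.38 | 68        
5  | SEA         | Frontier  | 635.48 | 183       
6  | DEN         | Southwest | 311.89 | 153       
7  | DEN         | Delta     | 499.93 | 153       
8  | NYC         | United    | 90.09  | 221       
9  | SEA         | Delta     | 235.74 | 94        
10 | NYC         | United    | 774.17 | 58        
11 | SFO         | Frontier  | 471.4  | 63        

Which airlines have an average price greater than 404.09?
SELECT airline, AVG(price)
FROM flights
GROUP BY airline
HAVING AVG(price) > 404.09

Result:
  Delta: avg=481.11
  Frontier: avg=553.44
  United: avg=435.83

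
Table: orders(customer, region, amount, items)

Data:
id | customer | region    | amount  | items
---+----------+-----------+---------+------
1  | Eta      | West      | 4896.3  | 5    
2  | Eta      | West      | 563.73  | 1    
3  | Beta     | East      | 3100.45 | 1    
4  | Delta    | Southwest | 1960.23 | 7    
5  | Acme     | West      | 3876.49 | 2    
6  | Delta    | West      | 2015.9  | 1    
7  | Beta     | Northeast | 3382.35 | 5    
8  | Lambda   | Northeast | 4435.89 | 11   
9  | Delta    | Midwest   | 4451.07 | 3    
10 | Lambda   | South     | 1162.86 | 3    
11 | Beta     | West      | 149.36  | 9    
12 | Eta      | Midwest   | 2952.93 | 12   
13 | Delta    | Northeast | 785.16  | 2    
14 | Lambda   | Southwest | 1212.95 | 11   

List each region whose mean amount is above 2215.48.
SELECT region, AVG(amount)
FROM orders
GROUP BY region
HAVING AVG(amount) > 2215.48

Result:
  East: avg=3100.45
  Midwest: avg=3702.00
  Northeast: avg=2867.80
  West: avg=2300.36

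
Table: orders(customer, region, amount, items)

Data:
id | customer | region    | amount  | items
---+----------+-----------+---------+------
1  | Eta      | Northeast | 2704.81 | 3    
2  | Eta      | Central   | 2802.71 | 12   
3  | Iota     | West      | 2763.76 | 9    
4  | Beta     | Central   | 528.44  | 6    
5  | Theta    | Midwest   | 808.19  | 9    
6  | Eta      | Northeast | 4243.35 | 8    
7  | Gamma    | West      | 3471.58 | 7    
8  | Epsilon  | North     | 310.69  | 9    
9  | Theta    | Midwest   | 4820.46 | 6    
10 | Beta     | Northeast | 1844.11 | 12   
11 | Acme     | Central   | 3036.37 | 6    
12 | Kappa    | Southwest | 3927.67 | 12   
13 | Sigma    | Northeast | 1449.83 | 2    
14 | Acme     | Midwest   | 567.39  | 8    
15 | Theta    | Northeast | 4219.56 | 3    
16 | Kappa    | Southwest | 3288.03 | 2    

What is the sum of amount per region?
SELECT region, SUM(amount) as result
FROM orders
GROUP BY region

Result:
  Central: 6367.52
  Midwest: 6196.04
  North: 310.69
  Northeast: 14461.66
  Southwest: 7215.70
  West: 6235.34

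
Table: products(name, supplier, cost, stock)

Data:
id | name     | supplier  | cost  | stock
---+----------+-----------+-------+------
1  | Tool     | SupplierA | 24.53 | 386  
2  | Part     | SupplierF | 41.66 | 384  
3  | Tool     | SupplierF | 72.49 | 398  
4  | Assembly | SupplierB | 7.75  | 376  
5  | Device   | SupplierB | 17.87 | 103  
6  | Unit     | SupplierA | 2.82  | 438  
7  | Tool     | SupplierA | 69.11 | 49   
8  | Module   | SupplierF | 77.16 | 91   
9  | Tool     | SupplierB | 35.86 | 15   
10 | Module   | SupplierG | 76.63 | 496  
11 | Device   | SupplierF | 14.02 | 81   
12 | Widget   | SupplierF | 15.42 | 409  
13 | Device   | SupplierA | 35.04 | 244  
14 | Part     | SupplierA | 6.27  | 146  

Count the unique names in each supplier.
SELECT supplier, COUNT(DISTINCT name)
FROM products
GROUP BY supplier

Result:
  SupplierA: 4 distinct
  SupplierB: 3 distinct
  SupplierF: 5 distinct
  SupplierG: 1 distinct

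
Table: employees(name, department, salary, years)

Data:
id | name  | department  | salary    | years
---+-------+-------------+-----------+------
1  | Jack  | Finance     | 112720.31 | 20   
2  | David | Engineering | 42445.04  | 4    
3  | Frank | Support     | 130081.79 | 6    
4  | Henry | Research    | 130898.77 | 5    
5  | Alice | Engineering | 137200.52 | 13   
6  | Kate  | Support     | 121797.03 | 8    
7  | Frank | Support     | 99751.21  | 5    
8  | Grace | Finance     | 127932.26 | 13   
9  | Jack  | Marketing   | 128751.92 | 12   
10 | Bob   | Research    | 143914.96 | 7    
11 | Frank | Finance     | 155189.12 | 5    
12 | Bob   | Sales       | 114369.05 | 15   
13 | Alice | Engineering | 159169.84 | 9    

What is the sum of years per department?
SELECT department, SUM(years) as result
FROM employees
GROUP BY department

Result:
  Engineering: 26
  Finance: 38
  Marketing: 12
  Research: 12
  Sales: 15
  Support: 19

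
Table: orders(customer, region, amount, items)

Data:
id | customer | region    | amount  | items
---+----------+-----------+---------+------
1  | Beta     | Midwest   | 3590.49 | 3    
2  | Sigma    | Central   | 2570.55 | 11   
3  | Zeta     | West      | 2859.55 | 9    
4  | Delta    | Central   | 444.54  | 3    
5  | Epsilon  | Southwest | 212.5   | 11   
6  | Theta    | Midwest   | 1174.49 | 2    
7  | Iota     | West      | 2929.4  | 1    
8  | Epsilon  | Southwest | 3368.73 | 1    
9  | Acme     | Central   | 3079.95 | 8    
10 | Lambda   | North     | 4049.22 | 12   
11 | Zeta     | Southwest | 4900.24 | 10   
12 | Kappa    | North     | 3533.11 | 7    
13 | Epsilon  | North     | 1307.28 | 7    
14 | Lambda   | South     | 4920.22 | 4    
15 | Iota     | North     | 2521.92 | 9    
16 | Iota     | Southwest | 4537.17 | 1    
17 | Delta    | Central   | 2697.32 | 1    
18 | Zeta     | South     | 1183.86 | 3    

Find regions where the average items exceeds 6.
SELECT region, AVG(items)
FROM orders
GROUP BY region
HAVING AVG(items) > 6

Result:
  North: avg=8.75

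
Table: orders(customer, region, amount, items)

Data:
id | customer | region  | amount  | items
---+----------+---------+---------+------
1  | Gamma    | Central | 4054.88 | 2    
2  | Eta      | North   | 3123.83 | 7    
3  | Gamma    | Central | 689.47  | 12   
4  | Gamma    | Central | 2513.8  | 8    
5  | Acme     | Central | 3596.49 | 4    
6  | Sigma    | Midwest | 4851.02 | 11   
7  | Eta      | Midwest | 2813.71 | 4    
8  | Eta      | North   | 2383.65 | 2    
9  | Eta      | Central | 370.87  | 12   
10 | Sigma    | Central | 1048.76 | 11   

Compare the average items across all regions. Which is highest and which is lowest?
SELECT region, AVG(items)
FROM orders
GROUP BY region
ORDER BY AVG(items)

All groups:
  North: 4.50
  Midwest: 7.50
  Central: 8.17

Highest: Central (8.17)
Lowest: North (4.50)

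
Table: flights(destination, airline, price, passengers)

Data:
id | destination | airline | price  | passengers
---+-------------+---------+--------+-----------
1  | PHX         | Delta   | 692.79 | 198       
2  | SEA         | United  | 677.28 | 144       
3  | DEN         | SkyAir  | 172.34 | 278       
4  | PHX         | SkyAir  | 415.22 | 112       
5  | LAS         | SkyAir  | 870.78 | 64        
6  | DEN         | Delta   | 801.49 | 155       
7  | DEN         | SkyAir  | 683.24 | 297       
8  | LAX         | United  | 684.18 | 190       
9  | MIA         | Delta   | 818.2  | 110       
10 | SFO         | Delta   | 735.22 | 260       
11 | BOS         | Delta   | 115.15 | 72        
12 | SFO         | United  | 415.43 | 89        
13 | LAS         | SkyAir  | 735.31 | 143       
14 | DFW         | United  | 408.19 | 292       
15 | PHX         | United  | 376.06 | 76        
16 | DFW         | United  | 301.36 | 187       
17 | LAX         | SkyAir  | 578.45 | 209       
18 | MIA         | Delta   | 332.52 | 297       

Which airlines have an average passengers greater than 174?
SELECT airline, AVG(passengers)
FROM flights
GROUP BY airline
HAVING AVG(passengers) > 174

Result:
  Delta: avg=182.00
  SkyAir: avg=183.83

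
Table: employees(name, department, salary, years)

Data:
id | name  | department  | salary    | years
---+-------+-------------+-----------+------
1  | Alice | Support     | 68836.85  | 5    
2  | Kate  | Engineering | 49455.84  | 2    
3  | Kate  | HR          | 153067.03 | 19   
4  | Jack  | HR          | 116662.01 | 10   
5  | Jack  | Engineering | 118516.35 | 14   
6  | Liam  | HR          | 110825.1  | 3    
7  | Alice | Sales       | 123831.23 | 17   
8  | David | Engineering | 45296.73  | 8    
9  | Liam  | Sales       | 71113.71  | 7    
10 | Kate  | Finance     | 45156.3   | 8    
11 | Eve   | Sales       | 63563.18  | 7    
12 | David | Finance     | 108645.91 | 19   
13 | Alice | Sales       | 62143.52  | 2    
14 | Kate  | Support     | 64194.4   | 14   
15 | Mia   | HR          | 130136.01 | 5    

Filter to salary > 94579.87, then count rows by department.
SELECT department, COUNT(*)
FROM employees
WHERE salary > 94579.87
GROUP BY department

Note: WHERE filters rows before grouping.

Result:
  Engineering: 1
  Finance: 1
  HR: 4
  Sales: 1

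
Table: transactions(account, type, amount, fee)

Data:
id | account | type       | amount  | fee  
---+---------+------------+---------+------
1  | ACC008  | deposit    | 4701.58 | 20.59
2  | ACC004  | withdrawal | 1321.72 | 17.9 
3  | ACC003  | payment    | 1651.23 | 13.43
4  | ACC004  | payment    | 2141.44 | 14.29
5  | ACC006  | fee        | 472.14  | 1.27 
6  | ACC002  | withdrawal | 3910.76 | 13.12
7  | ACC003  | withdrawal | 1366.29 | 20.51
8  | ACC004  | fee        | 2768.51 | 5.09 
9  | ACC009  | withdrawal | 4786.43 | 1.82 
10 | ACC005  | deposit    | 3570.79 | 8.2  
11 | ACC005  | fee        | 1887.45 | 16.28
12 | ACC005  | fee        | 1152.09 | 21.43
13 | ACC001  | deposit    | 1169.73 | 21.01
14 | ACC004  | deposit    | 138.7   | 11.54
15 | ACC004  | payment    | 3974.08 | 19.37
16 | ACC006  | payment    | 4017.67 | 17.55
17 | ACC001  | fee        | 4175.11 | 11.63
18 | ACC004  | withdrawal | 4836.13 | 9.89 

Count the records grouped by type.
SELECT type, COUNT(*) as count
FROM transactions
GROUP BY type

Result:
  deposit: 4
  fee: 5
  payment: 4
  withdrawal: 5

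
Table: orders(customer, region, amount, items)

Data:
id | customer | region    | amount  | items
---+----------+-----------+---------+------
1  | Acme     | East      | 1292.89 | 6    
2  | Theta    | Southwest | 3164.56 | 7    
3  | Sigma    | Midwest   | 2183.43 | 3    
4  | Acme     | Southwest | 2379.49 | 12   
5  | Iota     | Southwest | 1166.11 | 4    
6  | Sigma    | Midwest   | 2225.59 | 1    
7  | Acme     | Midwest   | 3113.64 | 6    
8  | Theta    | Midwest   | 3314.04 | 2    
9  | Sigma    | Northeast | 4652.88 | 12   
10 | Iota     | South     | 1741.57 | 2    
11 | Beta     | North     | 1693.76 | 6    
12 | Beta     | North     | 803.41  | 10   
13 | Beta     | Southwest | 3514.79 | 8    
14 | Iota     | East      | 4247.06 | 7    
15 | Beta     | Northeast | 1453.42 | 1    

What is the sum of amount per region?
SELECT region, SUM(amount) as result
FROM orders
GROUP BY region

Result:
  East: 5539.95
  Midwest: 10836.70
  North: 2497.17
  Northeast: 6106.30
  South: 1741.57
  Southwest: 10224.95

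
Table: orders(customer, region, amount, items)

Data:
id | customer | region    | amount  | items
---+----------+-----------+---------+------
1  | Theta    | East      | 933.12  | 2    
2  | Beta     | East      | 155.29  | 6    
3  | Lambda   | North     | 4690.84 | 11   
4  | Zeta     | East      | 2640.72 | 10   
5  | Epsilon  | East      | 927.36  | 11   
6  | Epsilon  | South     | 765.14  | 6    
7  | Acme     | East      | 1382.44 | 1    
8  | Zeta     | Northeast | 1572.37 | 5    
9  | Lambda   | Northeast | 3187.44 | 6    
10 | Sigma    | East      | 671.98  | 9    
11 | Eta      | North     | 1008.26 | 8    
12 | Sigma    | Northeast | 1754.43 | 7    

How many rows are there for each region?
SELECT region, COUNT(*) as count
FROM orders
GROUP BY region

Result:
  East: 6
  North: 2
  Northeast: 3
  South: 1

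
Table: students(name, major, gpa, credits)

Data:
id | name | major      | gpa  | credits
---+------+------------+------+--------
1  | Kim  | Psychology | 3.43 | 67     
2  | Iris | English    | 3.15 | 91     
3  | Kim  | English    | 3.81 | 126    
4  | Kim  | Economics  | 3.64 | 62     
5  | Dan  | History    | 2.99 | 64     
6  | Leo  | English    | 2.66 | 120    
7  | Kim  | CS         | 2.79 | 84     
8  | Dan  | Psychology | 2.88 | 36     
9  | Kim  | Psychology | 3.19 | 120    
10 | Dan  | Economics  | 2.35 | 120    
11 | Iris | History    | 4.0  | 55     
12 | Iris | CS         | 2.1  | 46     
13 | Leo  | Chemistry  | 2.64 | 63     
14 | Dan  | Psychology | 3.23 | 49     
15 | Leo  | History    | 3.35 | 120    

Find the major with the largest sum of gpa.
SELECT major, SUM(gpa) as val
FROM students
GROUP BY major
ORDER BY val DESC
LIMIT 1

Result: Psychology with sum(gpa) = 12.73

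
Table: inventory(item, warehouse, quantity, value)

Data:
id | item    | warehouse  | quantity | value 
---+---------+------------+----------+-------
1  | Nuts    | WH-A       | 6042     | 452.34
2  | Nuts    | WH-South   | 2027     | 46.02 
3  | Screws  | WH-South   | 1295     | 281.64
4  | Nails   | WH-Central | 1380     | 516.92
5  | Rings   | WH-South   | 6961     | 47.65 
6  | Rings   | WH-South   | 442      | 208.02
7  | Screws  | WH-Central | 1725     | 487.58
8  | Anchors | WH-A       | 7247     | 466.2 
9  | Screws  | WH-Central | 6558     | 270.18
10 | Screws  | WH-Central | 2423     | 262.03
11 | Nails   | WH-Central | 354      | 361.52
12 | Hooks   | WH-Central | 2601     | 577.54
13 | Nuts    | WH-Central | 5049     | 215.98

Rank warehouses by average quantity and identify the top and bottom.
SELECT warehouse, AVG(quantity)
FROM inventory
GROUP BY warehouse
ORDER BY AVG(quantity)

All groups:
  WH-South: 2681.25
  WH-Central: 2870.00
  WH-A: 6644.50

Highest: WH-A (6644.50)
Lowest: WH-South (2681.25)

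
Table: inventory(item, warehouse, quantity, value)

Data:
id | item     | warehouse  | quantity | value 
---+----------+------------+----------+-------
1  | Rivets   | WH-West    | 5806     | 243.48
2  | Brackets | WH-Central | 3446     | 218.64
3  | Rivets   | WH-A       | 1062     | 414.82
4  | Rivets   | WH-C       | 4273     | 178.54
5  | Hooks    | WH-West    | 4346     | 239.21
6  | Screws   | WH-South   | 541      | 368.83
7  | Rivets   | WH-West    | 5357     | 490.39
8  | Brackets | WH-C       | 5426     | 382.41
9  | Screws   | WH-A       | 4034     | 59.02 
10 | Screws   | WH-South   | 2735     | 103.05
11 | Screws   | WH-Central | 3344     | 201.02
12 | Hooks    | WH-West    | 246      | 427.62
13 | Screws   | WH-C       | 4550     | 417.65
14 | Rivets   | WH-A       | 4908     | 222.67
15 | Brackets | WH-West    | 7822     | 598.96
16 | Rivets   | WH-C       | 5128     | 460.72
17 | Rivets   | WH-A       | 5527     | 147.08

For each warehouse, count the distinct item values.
SELECT warehouse, COUNT(DISTINCT item)
FROM inventory
GROUP BY warehouse

Result:
  WH-A: 2 distinct
  WH-C: 3 distinct
  WH-Central: 2 distinct
  WH-South: 1 distinct
  WH-West: 3 distinct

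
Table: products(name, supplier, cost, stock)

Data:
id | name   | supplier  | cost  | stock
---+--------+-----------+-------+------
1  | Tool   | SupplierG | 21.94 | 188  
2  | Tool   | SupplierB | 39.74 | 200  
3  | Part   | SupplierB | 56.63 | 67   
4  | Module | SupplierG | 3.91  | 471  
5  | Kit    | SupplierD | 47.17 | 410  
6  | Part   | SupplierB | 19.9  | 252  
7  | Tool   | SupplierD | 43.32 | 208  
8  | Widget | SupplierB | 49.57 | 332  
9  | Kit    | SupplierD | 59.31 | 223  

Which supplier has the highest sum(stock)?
SELECT supplier, SUM(stock) as val
FROM products
GROUP BY supplier
ORDER BY val DESC
LIMIT 1

Result: SupplierB with sum(stock) = 851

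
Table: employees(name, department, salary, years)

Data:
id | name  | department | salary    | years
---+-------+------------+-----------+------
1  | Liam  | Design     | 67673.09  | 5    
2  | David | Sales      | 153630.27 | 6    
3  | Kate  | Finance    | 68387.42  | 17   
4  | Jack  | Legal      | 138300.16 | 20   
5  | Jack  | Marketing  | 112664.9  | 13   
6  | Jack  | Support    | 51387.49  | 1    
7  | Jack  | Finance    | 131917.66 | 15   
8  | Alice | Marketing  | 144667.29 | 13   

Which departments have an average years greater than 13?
SELECT department, AVG(years)
FROM employees
GROUP BY department
HAVING AVG(years) > 13

Result:
  Finance: avg=16.00
  Legal: avg=20.00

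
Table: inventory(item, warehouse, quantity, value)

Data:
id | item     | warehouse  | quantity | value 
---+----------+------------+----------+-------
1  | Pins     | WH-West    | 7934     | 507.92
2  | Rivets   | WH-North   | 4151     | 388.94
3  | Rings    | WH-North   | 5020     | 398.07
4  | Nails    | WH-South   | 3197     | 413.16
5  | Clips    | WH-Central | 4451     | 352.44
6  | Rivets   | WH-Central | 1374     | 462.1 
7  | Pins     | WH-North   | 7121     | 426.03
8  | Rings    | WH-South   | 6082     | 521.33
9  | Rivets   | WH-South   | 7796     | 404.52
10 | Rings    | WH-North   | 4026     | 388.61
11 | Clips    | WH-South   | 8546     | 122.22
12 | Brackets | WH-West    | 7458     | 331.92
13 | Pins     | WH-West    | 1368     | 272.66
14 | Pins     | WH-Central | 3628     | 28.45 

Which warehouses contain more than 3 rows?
SELECT warehouse, COUNT(*) as cnt
FROM inventory
GROUP BY warehouse
HAVING COUNT(*) > 3

Result:
  WH-North: 4
  WH-South: 4

Note: HAVING filters groups after aggregation, WHERE filters rows before.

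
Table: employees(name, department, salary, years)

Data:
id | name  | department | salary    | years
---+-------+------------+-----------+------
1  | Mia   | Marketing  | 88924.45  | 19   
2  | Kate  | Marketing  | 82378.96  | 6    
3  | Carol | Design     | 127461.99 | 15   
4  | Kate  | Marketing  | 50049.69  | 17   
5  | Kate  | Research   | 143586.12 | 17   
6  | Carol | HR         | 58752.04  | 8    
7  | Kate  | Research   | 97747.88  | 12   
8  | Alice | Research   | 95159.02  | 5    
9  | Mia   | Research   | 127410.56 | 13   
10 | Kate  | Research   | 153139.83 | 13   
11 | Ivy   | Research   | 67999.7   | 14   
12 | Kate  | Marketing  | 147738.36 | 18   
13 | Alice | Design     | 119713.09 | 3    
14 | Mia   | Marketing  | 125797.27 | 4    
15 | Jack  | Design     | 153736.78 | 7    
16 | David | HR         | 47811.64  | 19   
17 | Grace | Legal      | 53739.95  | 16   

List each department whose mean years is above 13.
SELECT department, AVG(years)
FROM employees
GROUP BY department
HAVING AVG(years) > 13

Result:
  HR: avg=13.50
  Legal: avg=16.00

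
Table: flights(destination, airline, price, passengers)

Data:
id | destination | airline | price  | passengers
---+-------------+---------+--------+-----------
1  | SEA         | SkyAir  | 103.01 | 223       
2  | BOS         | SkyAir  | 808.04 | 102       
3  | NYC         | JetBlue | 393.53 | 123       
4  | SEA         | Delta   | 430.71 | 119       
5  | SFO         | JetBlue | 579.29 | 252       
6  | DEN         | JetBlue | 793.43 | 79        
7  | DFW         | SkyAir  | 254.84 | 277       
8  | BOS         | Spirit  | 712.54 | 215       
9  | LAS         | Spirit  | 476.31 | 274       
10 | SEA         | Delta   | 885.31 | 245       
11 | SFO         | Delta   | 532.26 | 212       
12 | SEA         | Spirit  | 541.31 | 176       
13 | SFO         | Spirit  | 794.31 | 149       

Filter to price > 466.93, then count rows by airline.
SELECT airline, COUNT(*)
FROM flights
WHERE price > 466.93
GROUP BY airline

Note: WHERE filters rows before grouping.

Result:
  Delta: 2
  JetBlue: 2
  SkyAir: 1
  Spirit: 4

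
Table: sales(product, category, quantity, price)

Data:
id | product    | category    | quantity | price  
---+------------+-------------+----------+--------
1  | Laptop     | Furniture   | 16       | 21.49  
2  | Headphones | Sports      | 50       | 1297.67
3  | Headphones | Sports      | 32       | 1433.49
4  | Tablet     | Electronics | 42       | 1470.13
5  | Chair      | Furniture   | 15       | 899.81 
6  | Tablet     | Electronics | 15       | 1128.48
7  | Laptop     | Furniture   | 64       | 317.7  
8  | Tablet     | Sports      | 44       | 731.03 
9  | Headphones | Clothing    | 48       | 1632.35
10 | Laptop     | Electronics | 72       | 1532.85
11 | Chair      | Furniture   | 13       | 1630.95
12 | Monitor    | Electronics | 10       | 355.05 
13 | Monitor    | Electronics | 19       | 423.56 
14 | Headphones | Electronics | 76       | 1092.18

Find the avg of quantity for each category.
SELECT category, AVG(quantity) as result
FROM sales
GROUP BY category

Result:
  Clothing: 48.00
  Electronics: 39.00
  Furniture: 27.00
  Sports: 42.00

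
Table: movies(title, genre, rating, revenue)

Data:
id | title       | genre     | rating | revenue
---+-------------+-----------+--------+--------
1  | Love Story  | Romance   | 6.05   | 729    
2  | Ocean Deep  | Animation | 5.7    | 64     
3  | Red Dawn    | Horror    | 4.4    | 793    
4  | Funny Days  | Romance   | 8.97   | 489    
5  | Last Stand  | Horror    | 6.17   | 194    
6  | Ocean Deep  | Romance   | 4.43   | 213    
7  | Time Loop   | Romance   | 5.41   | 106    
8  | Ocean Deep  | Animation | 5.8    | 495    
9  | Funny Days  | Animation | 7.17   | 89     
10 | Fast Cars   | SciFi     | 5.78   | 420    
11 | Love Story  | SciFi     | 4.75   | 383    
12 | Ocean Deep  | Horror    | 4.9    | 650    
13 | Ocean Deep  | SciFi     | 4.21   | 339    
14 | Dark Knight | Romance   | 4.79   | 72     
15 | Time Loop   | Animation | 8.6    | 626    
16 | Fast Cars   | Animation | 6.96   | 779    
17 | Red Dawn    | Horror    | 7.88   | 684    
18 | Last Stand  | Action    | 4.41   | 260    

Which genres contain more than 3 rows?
SELECT genre, COUNT(*) as cnt
FROM movies
GROUP BY genre
HAVING COUNT(*) > 3

Result:
  Animation: 5
  Horror: 4
  Romance: 5

Note: HAVING filters groups after aggregation, WHERE filters rows before.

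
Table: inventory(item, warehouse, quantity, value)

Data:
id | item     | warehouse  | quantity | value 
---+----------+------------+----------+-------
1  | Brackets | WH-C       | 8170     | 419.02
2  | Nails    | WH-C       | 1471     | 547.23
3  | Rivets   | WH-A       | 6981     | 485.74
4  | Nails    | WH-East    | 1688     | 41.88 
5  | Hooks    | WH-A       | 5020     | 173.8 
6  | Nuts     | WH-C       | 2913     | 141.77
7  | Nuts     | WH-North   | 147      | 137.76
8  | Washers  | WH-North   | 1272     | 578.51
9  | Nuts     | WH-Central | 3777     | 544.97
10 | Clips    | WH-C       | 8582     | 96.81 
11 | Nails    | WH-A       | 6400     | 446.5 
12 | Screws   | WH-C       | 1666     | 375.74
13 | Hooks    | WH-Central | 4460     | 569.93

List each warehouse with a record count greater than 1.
SELECT warehouse, COUNT(*) as cnt
FROM inventory
GROUP BY warehouse
HAVING COUNT(*) > 1

Result:
  WH-A: 3
  WH-C: 5
  WH-Central: 2
  WH-North: 2

Note: HAVING filters groups after aggregation, WHERE filters rows before.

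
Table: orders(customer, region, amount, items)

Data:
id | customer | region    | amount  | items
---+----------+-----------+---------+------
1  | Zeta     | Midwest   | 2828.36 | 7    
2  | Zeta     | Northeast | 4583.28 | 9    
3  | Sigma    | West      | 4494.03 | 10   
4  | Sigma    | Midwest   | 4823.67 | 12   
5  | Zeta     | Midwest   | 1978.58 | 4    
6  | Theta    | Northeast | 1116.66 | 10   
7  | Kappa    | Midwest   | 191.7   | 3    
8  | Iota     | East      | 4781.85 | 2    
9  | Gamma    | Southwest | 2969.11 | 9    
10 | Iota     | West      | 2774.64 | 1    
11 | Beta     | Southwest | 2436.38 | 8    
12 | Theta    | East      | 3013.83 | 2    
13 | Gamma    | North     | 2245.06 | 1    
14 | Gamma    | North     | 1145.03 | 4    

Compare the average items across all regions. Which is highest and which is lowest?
SELECT region, AVG(items)
FROM orders
GROUP BY region
ORDER BY AVG(items)

All groups:
  East: 2.00
  North: 2.50
  West: 5.50
  Midwest: 6.50
  Southwest: 8.50
  Northeast: 9.50

Highest: Northeast (9.50)
Lowest: East (2.00)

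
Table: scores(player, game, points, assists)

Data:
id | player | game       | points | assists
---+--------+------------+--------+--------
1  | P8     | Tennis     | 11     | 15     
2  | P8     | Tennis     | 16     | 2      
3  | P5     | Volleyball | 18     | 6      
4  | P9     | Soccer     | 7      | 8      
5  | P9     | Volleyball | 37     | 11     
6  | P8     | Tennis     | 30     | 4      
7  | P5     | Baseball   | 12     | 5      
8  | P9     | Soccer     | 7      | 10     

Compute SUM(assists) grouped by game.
SELECT game, SUM(assists) as result
FROM scores
GROUP BY game

Result:
  Baseball: 5
  Soccer: 18
  Tennis: 21
  Volleyball: 17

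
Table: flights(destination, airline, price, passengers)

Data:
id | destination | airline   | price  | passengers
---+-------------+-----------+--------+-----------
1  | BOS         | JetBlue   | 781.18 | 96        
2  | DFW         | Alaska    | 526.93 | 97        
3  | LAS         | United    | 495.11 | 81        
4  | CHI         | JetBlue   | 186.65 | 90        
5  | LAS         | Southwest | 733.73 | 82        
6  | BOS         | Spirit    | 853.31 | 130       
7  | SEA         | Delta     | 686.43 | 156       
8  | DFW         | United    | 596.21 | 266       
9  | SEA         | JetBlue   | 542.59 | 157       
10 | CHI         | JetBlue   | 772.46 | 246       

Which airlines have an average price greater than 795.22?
SELECT airline, AVG(price)
FROM flights
GROUP BY airline
HAVING AVG(price) > 795.22

Result:
  Spirit: avg=853.31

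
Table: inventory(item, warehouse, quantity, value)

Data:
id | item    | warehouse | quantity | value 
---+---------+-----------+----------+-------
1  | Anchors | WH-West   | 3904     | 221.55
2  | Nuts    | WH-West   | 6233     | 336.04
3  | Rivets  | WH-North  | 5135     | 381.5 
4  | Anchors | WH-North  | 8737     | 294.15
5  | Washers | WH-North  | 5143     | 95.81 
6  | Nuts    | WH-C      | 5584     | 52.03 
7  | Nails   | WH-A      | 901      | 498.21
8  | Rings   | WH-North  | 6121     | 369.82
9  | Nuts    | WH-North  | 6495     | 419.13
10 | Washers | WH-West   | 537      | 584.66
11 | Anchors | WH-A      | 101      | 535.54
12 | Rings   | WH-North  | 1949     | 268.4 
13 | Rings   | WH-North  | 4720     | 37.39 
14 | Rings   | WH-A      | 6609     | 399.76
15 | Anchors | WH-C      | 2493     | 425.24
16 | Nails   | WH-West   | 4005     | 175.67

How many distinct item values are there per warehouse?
SELECT warehouse, COUNT(DISTINCT item)
FROM inventory
GROUP BY warehouse

Result:
  WH-A: 3 distinct
  WH-C: 2 distinct
  WH-North: 5 distinct
  WH-West: 4 distinct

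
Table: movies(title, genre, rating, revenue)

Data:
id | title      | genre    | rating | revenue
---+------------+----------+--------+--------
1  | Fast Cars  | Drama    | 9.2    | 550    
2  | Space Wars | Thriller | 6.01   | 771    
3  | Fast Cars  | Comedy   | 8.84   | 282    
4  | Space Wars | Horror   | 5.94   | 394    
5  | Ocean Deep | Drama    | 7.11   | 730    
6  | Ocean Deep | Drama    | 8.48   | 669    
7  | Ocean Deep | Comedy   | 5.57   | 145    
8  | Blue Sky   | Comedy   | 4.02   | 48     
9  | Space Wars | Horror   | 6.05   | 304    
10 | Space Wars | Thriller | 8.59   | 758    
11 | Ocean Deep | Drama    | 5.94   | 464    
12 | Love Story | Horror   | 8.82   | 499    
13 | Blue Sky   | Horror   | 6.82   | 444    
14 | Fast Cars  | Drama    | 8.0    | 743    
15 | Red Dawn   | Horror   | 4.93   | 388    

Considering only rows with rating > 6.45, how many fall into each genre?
SELECT genre, COUNT(*)
FROM movies
WHERE rating > 6.45
GROUP BY genre

Note: WHERE filters rows before grouping.

Result:
  Comedy: 1
  Drama: 4
  Horror: 2
  Thriller: 1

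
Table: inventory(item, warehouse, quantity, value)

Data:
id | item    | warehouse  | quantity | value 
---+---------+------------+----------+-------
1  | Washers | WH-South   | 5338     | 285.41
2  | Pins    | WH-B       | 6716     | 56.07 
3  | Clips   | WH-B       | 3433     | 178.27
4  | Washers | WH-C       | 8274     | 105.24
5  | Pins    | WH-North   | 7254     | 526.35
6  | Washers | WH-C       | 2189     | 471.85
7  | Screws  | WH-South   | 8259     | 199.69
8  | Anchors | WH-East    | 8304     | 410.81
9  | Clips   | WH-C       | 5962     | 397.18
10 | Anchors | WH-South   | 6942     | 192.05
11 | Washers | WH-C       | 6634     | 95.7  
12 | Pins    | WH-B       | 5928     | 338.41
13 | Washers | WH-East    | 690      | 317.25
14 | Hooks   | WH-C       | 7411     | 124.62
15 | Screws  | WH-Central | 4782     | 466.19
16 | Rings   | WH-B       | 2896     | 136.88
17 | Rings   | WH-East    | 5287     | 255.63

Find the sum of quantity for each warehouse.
SELECT warehouse, SUM(quantity) as result
FROM inventory
GROUP BY warehouse

Result:
  WH-B: 18973
  WH-C: 30470
  WH-Central: 4782
  WH-East: 14281
  WH-North: 7254
  WH-South: 20539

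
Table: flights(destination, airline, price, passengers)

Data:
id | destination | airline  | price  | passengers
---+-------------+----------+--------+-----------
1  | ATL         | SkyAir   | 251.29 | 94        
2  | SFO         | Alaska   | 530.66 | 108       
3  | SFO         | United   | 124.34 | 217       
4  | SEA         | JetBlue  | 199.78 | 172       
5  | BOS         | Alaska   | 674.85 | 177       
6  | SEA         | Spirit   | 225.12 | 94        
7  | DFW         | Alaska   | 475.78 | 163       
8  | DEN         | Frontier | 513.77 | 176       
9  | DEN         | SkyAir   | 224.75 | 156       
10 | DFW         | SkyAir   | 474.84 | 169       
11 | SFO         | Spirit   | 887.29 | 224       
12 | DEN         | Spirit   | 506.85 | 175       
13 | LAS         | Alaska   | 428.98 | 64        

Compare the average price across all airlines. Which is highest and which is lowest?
SELECT airline, AVG(price)
FROM flights
GROUP BY airline
ORDER BY AVG(price)

All groups:
  United: 124.34
  JetBlue: 199.78
  SkyAir: 316.96
  Frontier: 513.77
  Alaska: 527.57
  Spirit: 539.75

Highest: Spirit (539.75)
Lowest: United (124.34)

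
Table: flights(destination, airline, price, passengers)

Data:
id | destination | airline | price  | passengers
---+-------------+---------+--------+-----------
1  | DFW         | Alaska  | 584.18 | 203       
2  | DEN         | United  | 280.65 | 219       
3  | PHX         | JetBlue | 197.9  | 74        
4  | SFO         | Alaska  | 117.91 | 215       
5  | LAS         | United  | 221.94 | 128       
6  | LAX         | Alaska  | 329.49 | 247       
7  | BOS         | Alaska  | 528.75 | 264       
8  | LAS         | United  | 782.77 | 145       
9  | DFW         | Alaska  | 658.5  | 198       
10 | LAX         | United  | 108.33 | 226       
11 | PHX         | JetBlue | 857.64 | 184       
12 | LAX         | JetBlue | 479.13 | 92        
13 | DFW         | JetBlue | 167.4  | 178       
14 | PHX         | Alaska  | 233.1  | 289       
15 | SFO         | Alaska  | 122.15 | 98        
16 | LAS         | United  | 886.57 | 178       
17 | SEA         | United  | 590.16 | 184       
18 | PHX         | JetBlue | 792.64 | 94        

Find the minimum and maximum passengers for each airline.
SELECT airline, MIN(passengers), MAX(passengers)
FROM flights
GROUP BY airline

Result:
  Alaska: min=98, max=289
  JetBlue: min=74, max=184
  United: min=128, max=226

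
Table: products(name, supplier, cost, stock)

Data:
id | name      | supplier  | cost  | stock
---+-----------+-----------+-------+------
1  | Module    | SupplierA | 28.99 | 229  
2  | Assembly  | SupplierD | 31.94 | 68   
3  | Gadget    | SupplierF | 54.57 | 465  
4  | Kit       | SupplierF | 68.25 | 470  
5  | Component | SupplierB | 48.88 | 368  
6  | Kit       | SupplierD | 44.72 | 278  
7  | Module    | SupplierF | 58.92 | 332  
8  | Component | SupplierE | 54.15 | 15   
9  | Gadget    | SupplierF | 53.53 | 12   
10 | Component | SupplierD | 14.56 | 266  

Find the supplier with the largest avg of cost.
SELECT supplier, AVG(cost) as val
FROM products
GROUP BY supplier
ORDER BY val DESC
LIMIT 1

Result: SupplierF with avg(cost) = 58.82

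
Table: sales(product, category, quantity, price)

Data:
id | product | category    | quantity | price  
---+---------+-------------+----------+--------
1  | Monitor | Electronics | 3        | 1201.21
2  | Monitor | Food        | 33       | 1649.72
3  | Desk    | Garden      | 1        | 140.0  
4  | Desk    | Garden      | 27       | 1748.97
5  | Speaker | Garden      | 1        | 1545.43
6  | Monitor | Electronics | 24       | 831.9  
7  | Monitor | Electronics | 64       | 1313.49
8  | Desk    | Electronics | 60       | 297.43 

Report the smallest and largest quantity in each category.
SELECT category, MIN(quantity), MAX(quantity)
FROM sales
GROUP BY category

Result:
  Electronics: min=3, max=64
  Food: min=33, max=33
  Garden: min=1, max=27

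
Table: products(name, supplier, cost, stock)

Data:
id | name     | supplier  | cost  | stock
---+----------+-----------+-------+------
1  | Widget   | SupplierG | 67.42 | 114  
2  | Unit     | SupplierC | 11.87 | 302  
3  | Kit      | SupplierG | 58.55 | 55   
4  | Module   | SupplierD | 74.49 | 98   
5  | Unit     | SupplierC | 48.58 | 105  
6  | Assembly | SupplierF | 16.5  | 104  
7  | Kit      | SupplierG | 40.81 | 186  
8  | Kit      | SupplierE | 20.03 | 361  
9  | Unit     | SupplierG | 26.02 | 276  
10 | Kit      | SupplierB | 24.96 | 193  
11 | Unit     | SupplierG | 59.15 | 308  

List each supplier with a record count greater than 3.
SELECT supplier, COUNT(*) as cnt
FROM products
GROUP BY supplier
HAVING COUNT(*) > 3

Result:
  SupplierG: 5

Note: HAVING filters groups after aggregation, WHERE filters rows before.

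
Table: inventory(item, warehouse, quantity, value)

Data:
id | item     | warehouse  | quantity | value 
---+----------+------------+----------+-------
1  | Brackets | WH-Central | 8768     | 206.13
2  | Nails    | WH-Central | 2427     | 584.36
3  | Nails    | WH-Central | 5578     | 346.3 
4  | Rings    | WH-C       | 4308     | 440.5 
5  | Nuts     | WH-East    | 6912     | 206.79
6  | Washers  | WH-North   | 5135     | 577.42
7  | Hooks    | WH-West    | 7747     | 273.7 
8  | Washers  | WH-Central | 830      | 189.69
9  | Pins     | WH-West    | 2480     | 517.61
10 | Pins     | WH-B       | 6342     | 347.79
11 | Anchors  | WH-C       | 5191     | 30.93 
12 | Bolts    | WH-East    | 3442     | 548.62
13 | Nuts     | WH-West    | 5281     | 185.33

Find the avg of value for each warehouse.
SELECT warehouse, AVG(value) as result
FROM inventory
GROUP BY warehouse

Result:
  WH-B: 347.79
  WH-C: 235.72
  WH-Central: 331.62
  WH-East: 377.71
  WH-North: 577.42
  WH-West: 325.55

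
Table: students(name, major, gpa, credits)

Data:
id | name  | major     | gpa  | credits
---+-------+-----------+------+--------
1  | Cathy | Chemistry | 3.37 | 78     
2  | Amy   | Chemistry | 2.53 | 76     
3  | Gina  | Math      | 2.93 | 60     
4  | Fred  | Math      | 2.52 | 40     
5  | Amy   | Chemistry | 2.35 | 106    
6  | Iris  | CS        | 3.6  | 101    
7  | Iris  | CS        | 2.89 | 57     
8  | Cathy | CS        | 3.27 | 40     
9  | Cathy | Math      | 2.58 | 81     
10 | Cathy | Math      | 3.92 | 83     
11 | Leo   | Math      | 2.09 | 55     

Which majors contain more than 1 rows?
SELECT major, COUNT(*) as cnt
FROM students
GROUP BY major
HAVING COUNT(*) > 1

Result:
  CS: 3
  Chemistry: 3
  Math: 5

Note: HAVING filters groups after aggregation, WHERE filters rows before.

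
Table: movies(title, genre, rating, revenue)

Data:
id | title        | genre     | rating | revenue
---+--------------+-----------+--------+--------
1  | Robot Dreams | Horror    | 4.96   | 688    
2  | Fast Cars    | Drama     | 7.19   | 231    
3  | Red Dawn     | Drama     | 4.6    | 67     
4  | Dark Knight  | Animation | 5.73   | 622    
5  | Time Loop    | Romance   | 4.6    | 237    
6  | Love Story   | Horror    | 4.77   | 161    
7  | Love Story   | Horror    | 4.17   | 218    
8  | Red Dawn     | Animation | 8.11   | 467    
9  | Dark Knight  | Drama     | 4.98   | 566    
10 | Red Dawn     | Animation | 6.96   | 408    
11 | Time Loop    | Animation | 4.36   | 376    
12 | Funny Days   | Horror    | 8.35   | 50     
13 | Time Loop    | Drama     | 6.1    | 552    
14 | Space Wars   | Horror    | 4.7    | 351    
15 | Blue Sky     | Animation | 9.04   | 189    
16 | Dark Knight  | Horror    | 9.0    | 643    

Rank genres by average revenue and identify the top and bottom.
SELECT genre, AVG(revenue)
FROM movies
GROUP BY genre
ORDER BY AVG(revenue)

All groups:
  Romance: 237.00
  Horror: 351.83
  Drama: 354.00
  Animation: 412.40

Highest: Animation (412.40)
Lowest: Romance (237.00)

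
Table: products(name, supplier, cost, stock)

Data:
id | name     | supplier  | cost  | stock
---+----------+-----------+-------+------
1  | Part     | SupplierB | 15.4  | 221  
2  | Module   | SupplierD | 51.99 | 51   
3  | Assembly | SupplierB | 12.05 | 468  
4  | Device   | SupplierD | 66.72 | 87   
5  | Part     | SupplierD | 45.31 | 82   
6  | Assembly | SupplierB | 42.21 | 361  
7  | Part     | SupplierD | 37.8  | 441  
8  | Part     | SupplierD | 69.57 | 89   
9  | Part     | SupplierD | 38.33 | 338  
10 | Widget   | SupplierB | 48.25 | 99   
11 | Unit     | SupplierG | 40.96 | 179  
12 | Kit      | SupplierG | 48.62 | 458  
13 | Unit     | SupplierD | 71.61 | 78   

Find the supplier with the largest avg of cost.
SELECT supplier, AVG(cost) as val
FROM products
GROUP BY supplier
ORDER BY val DESC
LIMIT 1

Result: SupplierD with avg(cost) = 54.48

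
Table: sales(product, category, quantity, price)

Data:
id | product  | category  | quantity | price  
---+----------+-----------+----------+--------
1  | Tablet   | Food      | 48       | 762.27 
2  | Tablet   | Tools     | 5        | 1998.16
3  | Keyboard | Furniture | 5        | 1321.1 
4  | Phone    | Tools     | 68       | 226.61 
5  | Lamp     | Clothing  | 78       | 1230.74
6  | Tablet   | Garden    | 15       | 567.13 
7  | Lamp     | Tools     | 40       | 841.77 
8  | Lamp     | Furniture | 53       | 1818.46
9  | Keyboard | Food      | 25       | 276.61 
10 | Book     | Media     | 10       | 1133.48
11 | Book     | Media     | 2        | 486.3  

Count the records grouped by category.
SELECT category, COUNT(*) as count
FROM sales
GROUP BY category

Result:
  Clothing: 1
  Food: 2
  Furniture: 2
  Garden: 1
  Media: 2
  Tools: 3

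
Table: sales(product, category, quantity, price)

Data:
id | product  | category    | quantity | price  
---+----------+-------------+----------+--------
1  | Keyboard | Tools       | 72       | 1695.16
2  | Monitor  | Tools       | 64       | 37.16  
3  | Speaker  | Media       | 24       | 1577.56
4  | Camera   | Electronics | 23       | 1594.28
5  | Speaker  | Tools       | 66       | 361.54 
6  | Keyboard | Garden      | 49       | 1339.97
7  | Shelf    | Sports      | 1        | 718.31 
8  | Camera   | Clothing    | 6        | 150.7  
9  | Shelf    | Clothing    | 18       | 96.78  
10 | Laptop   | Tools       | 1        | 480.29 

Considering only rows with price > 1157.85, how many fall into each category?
SELECT category, COUNT(*)
FROM sales
WHERE price > 1157.85
GROUP BY category

Note: WHERE filters rows before grouping.

Result:
  Electronics: 1
  Garden: 1
  Media: 1
  Tools: 1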